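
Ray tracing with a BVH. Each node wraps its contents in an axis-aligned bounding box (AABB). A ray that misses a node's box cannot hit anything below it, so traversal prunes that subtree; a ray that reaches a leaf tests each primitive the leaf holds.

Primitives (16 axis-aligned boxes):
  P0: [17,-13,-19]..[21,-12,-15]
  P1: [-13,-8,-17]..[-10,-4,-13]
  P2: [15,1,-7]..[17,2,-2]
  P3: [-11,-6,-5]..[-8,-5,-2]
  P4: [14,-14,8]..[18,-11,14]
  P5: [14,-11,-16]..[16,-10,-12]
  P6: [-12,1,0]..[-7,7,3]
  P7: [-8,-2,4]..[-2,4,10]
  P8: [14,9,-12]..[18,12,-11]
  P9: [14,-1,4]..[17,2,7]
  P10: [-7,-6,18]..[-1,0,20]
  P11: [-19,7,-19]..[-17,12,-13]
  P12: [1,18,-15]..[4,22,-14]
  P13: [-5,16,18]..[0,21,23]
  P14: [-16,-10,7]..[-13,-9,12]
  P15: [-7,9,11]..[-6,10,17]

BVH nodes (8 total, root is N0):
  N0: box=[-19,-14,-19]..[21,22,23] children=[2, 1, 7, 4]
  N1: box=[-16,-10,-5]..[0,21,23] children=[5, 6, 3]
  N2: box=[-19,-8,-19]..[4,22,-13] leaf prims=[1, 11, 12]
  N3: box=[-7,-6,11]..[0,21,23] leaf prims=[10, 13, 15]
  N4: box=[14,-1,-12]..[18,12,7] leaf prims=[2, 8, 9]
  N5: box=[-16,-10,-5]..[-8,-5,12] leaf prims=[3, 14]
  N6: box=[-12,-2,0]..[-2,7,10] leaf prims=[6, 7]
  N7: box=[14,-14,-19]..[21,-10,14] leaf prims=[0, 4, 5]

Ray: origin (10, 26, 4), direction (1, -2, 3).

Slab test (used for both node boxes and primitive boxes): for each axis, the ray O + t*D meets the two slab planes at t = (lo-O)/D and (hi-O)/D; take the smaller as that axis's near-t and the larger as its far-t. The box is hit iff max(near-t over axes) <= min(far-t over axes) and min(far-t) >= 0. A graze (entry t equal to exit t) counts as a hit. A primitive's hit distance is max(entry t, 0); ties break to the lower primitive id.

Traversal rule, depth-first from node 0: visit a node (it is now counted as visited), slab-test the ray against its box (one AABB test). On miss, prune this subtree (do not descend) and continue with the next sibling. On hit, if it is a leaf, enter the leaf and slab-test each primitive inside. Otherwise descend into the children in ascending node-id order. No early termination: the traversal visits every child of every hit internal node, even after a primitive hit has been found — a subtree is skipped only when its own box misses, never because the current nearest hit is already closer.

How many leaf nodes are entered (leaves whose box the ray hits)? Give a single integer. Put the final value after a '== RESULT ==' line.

Walk:
N0 x:[-29,11] y:[2,20] z:[-23/3,19/3] -> hit [2,19/3], descend [1, 2, 4, 7]
  N1 x:[-26,-10] y:[5/2,18] z:[-3,19/3] -> miss, prune
  N2 x:[-29,-6] y:[2,17] z:[-23/3,-17/3] -> miss, prune
  N4 x:[4,8] y:[7,27/2] z:[-16/3,1] -> miss, prune
  N7 x:[4,11] y:[18,20] z:[-23/3,10/3] -> miss, prune

5 AABB tests over nodes [0, 1, 2, 4, 7]; 0 leaves entered; closest miss.

== RESULT ==
0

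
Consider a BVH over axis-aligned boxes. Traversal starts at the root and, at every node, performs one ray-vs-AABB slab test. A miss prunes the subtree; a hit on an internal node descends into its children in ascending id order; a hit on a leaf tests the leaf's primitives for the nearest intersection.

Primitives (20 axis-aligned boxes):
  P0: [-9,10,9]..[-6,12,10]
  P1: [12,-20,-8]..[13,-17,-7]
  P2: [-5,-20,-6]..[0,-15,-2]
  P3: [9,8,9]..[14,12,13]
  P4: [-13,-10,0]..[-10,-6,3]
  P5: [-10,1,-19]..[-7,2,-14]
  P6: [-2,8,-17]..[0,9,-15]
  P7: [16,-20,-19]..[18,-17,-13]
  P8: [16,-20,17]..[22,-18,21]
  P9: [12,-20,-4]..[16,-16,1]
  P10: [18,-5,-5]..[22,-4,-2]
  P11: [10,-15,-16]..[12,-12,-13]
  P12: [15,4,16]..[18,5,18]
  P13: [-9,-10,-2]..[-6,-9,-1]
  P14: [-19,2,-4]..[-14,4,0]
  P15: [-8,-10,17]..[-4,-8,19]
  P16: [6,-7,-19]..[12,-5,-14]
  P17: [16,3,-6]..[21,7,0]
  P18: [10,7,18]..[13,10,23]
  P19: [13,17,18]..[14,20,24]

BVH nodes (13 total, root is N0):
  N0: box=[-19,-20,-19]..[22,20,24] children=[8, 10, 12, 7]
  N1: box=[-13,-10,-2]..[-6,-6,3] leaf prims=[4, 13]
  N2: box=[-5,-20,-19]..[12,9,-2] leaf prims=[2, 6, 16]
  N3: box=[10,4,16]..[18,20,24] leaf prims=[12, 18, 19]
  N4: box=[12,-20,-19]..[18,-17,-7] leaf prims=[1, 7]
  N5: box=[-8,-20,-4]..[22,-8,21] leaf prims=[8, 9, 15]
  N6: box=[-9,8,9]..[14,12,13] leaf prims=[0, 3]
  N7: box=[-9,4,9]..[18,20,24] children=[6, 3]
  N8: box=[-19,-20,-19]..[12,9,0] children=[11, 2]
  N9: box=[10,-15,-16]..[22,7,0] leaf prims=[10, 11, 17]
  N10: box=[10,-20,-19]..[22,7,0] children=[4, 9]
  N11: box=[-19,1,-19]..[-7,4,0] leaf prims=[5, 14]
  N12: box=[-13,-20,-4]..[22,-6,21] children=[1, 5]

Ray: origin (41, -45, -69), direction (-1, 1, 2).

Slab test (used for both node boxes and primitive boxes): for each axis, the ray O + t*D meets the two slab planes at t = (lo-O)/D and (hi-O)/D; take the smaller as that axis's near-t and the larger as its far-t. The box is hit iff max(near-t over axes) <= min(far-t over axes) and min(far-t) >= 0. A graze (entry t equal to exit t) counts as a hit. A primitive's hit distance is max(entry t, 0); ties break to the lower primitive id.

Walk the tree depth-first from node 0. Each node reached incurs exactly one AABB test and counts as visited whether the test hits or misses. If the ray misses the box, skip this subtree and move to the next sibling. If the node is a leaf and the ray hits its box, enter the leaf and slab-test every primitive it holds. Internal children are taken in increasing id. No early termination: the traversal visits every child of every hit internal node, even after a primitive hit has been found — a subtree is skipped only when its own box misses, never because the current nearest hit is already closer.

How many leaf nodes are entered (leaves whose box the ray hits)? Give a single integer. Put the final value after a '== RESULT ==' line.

Traverse from the root:
N0 x:[19,60] y:[25,65] z:[25,93/2] -> hit [25,93/2], descend [7, 8, 10, 12]
  N7 x:[23,50] y:[49,65] z:[39,93/2] -> miss, prune
  N8 x:[29,60] y:[25,54] z:[25,69/2] -> hit [29,69/2], descend [2, 11]
    N2 x:[29,46] y:[25,54] z:[25,67/2] -> hit [29,67/2] leaf, test {P2(miss), P6(miss), P16(miss)}
    N11 x:[48,60] y:[46,49] z:[25,69/2] -> miss, prune
  N10 x:[19,31] y:[25,52] z:[25,69/2] -> hit [25,31], descend [4, 9]
    N4 x:[23,29] y:[25,28] z:[25,31] -> hit [25,28] leaf, test {P1(miss), P7@t=25}
    N9 x:[19,31] y:[30,52] z:[53/2,69/2] -> hit [30,31] leaf, test {P10(miss), P11(miss), P17(miss)}
  N12 x:[19,54] y:[25,39] z:[65/2,45] -> hit [65/2,39], descend [1, 5]
    N1 x:[47,54] y:[35,39] z:[67/2,36] -> miss, prune
    N5 x:[19,49] y:[25,37] z:[65/2,45] -> hit [65/2,37] leaf, test {P8(miss), P9(miss), P15(miss)}

Visited [0, 7, 8, 2, 11, 10, 4, 9, 12, 1, 5]. Tests: 11 box, 4 leaf. Nearest: P7.

== RESULT ==
4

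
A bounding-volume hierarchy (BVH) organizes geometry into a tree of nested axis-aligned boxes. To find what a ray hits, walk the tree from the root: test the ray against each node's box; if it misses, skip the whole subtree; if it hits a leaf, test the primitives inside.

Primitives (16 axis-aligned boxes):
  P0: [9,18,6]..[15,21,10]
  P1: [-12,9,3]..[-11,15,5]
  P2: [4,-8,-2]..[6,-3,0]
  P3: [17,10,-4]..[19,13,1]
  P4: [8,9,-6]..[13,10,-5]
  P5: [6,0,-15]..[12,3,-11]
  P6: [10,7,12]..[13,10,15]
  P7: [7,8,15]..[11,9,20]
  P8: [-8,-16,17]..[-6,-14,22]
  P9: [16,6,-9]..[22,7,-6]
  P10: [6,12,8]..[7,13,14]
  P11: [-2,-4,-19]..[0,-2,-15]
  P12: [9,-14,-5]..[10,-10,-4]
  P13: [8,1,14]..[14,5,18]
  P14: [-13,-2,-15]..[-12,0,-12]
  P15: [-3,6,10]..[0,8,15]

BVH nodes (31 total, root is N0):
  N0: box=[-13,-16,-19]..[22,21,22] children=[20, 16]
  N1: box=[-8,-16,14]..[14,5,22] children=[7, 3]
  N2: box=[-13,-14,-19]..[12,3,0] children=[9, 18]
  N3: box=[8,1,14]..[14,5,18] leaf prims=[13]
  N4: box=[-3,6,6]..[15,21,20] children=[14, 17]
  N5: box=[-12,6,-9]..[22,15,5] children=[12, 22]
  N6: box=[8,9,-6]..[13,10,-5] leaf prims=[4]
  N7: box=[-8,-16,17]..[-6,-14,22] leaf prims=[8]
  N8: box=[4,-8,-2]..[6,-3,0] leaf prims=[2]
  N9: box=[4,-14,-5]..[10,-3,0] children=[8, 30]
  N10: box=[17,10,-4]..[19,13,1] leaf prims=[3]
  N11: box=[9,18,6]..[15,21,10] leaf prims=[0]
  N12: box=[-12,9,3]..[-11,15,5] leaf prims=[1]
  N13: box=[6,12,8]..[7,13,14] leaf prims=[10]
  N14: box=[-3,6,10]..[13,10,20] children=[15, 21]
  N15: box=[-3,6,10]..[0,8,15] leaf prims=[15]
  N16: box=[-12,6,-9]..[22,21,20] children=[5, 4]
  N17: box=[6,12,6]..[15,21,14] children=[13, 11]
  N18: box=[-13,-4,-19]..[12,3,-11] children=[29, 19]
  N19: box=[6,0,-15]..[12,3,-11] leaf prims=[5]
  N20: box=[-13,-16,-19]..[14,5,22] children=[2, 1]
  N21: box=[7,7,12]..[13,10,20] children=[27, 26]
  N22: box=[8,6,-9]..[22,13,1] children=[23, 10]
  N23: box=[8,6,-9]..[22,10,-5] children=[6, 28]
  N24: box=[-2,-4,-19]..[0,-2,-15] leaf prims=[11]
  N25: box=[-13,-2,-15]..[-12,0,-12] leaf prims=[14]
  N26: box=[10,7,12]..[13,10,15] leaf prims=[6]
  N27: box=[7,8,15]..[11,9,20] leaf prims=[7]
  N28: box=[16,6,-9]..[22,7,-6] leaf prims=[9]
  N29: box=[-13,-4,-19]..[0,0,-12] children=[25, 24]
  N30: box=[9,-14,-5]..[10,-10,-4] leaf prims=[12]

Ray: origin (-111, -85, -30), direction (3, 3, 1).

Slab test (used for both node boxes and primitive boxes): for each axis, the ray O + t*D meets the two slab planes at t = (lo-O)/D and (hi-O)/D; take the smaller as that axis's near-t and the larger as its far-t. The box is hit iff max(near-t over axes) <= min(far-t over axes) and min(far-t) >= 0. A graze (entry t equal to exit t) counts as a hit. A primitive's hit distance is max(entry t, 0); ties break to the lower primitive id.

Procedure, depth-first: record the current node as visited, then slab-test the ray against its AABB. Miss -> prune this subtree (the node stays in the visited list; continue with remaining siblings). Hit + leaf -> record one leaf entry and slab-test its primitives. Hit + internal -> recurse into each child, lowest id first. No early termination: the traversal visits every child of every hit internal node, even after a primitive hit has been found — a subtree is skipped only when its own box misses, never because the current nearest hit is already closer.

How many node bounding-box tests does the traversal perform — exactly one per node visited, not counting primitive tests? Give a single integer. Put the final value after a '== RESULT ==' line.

Traverse from the root:
N0 x:[98/3,133/3] y:[23,106/3] z:[11,52] -> hit [98/3,106/3], descend [16, 20]
  N16 x:[33,133/3] y:[91/3,106/3] z:[21,50] -> hit [33,106/3], descend [4, 5]
    N4 x:[36,42] y:[91/3,106/3] z:[36,50] -> miss, prune
    N5 x:[33,133/3] y:[91/3,100/3] z:[21,35] -> hit [33,100/3], descend [12, 22]
      N12 x:[33,100/3] y:[94/3,100/3] z:[33,35] -> hit [33,100/3] leaf, test {P1@t=33}
      N22 x:[119/3,133/3] y:[91/3,98/3] z:[21,31] -> miss, prune
  N20 x:[98/3,125/3] y:[23,30] z:[11,52] -> miss, prune

Summary -> nodes [0, 16, 4, 5, 12, 22, 20]; box-tests=7; leaf-entries=1; first=P1

== RESULT ==
7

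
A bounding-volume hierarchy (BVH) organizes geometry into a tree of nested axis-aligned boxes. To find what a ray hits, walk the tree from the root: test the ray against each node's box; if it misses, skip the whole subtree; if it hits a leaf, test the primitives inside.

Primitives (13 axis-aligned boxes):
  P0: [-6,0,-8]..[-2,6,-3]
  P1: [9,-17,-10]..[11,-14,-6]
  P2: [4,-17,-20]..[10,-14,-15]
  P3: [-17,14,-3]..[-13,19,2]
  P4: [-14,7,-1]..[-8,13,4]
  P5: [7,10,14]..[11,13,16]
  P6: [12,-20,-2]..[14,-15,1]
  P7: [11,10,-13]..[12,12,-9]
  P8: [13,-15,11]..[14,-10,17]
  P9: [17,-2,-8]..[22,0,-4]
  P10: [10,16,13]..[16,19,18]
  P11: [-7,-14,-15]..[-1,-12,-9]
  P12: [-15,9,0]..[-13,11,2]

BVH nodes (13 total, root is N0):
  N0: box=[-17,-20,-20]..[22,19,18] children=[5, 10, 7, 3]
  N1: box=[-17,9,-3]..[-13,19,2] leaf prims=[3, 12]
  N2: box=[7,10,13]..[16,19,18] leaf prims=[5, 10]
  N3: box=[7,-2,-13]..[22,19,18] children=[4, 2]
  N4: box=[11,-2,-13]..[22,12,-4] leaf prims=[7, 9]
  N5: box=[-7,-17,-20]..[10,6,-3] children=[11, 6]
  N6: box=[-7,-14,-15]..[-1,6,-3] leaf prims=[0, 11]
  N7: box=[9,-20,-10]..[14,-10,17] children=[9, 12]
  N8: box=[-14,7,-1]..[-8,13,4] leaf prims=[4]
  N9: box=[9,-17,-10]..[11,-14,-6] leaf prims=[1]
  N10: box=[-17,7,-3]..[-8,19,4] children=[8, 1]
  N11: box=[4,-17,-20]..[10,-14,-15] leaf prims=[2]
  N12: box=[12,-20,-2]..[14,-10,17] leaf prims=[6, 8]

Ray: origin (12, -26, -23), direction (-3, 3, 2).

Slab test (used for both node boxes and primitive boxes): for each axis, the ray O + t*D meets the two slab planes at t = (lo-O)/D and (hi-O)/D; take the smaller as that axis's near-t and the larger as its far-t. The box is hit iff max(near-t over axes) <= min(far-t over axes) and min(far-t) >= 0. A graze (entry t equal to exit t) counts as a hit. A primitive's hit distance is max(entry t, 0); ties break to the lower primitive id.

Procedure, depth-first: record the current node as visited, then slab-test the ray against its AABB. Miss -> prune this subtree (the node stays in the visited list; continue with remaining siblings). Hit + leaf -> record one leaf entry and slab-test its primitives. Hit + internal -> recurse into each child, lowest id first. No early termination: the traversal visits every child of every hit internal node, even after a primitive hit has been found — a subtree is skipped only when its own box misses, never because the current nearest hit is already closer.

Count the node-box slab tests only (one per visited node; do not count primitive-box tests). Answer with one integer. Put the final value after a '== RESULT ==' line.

Walk:
N0 x:[-10/3,29/3] y:[2,15] z:[3/2,41/2] -> hit [2,29/3], descend [3, 5, 7, 10]
  N3 x:[-10/3,5/3] y:[8,15] z:[5,41/2] -> miss, prune
  N5 x:[2/3,19/3] y:[3,32/3] z:[3/2,10] -> hit [3,19/3], descend [6, 11]
    N6 x:[13/3,19/3] y:[4,32/3] z:[4,10] -> hit [13/3,19/3] leaf, test {P0(miss), P11@t=13/3}
    N11 x:[2/3,8/3] y:[3,4] z:[3/2,4] -> miss, prune
  N7 x:[-2/3,1] y:[2,16/3] z:[13/2,20] -> miss, prune
  N10 x:[20/3,29/3] y:[11,15] z:[10,27/2] -> miss, prune

Summary -> nodes [0, 3, 5, 6, 11, 7, 10]; box-tests=7; leaf-entries=1; first=P11

== RESULT ==
7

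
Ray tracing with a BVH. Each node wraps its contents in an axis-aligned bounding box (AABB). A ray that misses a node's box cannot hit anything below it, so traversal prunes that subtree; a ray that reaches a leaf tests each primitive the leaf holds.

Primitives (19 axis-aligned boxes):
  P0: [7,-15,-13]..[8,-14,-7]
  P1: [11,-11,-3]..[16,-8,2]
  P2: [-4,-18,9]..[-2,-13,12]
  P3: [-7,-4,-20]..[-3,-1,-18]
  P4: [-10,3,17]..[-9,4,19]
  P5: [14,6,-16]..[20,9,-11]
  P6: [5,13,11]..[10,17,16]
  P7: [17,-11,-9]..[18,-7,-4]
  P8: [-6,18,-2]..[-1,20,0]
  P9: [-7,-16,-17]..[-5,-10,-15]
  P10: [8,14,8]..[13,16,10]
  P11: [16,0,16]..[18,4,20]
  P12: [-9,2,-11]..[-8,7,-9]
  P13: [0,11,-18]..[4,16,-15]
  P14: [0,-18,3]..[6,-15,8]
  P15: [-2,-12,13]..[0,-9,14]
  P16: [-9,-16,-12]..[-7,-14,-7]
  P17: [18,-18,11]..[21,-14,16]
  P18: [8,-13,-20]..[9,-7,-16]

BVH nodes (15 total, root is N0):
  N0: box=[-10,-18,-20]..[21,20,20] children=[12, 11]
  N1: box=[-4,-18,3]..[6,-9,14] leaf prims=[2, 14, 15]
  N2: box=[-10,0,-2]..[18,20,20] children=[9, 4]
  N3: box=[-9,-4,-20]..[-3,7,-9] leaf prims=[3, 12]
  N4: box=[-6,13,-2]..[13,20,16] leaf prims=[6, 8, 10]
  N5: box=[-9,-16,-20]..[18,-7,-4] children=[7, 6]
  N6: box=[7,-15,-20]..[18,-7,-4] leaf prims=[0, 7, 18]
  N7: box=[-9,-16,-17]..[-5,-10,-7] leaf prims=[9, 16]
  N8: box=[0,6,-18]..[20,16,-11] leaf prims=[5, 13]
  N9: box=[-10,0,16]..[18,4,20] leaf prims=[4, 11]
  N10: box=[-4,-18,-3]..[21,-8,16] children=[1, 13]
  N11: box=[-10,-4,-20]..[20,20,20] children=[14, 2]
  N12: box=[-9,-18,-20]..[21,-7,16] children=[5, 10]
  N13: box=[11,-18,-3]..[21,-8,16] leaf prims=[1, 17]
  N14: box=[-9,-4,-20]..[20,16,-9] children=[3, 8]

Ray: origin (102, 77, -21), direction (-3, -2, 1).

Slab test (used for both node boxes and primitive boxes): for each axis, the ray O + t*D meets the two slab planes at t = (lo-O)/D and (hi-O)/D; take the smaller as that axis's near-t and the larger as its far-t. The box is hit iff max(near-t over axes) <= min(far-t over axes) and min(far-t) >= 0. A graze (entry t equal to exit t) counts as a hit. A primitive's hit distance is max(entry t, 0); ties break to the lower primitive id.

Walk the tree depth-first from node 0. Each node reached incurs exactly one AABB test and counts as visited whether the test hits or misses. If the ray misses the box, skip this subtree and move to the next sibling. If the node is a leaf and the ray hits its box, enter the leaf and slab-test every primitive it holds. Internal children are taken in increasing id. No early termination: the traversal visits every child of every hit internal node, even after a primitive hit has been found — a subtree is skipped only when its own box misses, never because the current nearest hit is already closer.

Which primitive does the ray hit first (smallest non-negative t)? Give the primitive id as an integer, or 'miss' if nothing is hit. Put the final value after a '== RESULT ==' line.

Trace the traversal:
N0 x:[27,112/3] y:[57/2,95/2] z:[1,41] -> hit [57/2,112/3], descend [11, 12]
  N11 x:[82/3,112/3] y:[57/2,81/2] z:[1,41] -> hit [57/2,112/3], descend [2, 14]
    N2 x:[28,112/3] y:[57/2,77/2] z:[19,41] -> hit [57/2,112/3], descend [4, 9]
      N4 x:[89/3,36] y:[57/2,32] z:[19,37] -> hit [89/3,32] leaf, test {P6@t=32, P8(miss), P10@t=61/2}
      N9 x:[28,112/3] y:[73/2,77/2] z:[37,41] -> hit [37,112/3] leaf, test {P4(miss), P11(miss)}
    N14 x:[82/3,37] y:[61/2,81/2] z:[1,12] -> miss, prune
  N12 x:[27,37] y:[42,95/2] z:[1,37] -> miss, prune

Visited [0, 11, 2, 4, 9, 14, 12]. Tests: 7 box, 2 leaf. Nearest: P10.

== RESULT ==
10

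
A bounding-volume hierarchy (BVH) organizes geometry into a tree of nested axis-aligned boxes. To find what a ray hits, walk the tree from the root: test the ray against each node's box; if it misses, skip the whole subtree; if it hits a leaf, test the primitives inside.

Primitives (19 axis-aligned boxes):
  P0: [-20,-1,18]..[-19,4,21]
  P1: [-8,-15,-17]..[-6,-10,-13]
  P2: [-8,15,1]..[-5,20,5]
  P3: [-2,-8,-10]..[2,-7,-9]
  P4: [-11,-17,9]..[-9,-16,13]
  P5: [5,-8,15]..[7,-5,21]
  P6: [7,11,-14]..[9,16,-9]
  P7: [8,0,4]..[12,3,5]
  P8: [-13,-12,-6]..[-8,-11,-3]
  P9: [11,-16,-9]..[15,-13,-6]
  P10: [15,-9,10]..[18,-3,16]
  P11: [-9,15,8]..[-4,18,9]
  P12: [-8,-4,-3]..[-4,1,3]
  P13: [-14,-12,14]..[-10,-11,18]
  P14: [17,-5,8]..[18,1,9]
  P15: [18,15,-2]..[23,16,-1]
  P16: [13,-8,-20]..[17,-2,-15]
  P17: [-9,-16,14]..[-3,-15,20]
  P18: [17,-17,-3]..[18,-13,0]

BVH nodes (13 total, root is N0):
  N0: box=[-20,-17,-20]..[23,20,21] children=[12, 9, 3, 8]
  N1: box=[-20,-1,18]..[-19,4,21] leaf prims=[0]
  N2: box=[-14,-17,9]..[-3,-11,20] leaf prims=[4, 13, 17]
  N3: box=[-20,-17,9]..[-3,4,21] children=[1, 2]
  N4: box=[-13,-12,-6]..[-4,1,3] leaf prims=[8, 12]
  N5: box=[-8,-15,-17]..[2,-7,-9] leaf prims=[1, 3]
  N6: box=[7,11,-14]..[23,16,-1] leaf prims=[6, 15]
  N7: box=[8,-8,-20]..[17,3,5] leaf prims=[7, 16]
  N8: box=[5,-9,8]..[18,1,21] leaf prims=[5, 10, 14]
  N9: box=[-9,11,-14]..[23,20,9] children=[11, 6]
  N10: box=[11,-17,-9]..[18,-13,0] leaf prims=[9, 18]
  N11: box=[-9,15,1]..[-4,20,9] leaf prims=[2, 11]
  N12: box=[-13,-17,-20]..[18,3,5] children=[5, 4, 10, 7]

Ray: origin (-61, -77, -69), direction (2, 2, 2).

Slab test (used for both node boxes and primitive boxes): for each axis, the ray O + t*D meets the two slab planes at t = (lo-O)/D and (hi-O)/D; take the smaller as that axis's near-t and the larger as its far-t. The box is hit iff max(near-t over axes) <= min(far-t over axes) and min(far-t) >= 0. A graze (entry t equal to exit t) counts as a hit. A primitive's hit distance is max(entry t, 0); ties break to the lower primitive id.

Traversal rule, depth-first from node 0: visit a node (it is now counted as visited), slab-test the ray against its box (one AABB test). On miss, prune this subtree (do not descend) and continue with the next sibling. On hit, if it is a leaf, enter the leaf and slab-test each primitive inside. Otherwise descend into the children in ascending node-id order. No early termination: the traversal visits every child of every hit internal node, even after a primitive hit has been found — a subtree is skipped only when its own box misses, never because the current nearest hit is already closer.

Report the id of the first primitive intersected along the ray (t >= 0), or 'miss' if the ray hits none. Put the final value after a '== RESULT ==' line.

Traverse from the root:
N0 x:[41/2,42] y:[30,97/2] z:[49/2,45] -> hit [30,42], descend [3, 8, 9, 12]
  N3 x:[41/2,29] y:[30,81/2] z:[39,45] -> miss, prune
  N8 x:[33,79/2] y:[34,39] z:[77/2,45] -> hit [77/2,39] leaf, test {P5(miss), P10(miss), P14@t=39}
  N9 x:[26,42] y:[44,97/2] z:[55/2,39] -> miss, prune
  N12 x:[24,79/2] y:[30,40] z:[49/2,37] -> hit [30,37], descend [4, 5, 7, 10]
    N4 x:[24,57/2] y:[65/2,39] z:[63/2,36] -> miss, prune
    N5 x:[53/2,63/2] y:[31,35] z:[26,30] -> miss, prune
    N7 x:[69/2,39] y:[69/2,40] z:[49/2,37] -> hit [69/2,37] leaf, test {P7(miss), P16(miss)}
    N10 x:[36,79/2] y:[30,32] z:[30,69/2] -> miss, prune

9 AABB tests over nodes [0, 3, 8, 9, 12, 4, 5, 7, 10]; 2 leaves entered; closest P14.

== RESULT ==
14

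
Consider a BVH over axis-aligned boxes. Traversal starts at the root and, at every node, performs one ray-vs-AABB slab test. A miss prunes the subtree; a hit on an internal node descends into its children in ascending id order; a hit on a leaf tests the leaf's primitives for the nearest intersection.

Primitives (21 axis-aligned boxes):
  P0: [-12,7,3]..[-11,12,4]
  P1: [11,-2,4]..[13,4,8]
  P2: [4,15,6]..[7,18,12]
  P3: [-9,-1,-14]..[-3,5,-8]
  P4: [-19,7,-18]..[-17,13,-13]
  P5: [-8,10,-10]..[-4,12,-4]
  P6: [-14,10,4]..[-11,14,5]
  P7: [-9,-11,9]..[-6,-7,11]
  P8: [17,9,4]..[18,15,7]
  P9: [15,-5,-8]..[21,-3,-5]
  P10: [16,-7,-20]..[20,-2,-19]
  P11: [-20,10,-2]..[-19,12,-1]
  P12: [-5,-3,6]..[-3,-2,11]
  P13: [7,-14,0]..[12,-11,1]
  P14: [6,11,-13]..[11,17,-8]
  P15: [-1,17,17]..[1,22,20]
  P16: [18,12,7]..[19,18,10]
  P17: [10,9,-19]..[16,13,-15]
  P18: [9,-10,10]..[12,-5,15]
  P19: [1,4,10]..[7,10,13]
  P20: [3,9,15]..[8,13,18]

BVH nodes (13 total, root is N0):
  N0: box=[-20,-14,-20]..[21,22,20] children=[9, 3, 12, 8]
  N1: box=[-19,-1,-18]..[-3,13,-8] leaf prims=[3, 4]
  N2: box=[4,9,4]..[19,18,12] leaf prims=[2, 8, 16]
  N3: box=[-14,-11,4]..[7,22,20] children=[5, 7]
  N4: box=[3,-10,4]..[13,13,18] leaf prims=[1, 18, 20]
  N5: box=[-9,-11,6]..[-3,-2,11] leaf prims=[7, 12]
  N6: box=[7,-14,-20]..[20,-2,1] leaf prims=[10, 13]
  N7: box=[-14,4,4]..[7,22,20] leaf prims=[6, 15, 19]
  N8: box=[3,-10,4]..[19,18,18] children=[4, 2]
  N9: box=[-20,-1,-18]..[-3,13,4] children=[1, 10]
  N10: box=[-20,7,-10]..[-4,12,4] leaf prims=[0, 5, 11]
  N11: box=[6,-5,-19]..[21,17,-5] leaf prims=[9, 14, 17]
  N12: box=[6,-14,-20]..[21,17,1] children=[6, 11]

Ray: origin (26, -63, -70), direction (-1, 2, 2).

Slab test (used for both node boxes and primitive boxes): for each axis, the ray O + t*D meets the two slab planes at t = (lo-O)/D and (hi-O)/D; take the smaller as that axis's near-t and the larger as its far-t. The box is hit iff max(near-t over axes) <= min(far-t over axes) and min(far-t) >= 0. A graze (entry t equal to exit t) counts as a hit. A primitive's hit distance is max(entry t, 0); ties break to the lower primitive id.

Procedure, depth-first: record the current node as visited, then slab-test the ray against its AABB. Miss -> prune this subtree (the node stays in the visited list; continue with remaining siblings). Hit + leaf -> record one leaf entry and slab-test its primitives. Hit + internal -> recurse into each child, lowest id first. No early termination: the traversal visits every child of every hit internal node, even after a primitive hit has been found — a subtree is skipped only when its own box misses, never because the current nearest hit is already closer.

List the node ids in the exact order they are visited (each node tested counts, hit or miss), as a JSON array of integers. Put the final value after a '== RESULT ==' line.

Trace the traversal:
N0 x:[5,46] y:[49/2,85/2] z:[25,45] -> hit [25,85/2], descend [3, 8, 9, 12]
  N3 x:[19,40] y:[26,85/2] z:[37,45] -> hit [37,40], descend [5, 7]
    N5 x:[29,35] y:[26,61/2] z:[38,81/2] -> miss, prune
    N7 x:[19,40] y:[67/2,85/2] z:[37,45] -> hit [37,40] leaf, test {P6@t=37, P15(miss), P19(miss)}
  N8 x:[7,23] y:[53/2,81/2] z:[37,44] -> miss, prune
  N9 x:[29,46] y:[31,38] z:[26,37] -> hit [31,37], descend [1, 10]
    N1 x:[29,45] y:[31,38] z:[26,31] -> hit [31,31] leaf, test {P3@t=31, P4(miss)}
    N10 x:[30,46] y:[35,75/2] z:[30,37] -> hit [35,37] leaf, test {P0@t=37, P5(miss), P11(miss)}
  N12 x:[5,20] y:[49/2,40] z:[25,71/2] -> miss, prune

9 AABB tests over nodes [0, 3, 5, 7, 8, 9, 1, 10, 12]; 3 leaves entered; closest P3.

== RESULT ==
[0, 3, 5, 7, 8, 9, 1, 10, 12]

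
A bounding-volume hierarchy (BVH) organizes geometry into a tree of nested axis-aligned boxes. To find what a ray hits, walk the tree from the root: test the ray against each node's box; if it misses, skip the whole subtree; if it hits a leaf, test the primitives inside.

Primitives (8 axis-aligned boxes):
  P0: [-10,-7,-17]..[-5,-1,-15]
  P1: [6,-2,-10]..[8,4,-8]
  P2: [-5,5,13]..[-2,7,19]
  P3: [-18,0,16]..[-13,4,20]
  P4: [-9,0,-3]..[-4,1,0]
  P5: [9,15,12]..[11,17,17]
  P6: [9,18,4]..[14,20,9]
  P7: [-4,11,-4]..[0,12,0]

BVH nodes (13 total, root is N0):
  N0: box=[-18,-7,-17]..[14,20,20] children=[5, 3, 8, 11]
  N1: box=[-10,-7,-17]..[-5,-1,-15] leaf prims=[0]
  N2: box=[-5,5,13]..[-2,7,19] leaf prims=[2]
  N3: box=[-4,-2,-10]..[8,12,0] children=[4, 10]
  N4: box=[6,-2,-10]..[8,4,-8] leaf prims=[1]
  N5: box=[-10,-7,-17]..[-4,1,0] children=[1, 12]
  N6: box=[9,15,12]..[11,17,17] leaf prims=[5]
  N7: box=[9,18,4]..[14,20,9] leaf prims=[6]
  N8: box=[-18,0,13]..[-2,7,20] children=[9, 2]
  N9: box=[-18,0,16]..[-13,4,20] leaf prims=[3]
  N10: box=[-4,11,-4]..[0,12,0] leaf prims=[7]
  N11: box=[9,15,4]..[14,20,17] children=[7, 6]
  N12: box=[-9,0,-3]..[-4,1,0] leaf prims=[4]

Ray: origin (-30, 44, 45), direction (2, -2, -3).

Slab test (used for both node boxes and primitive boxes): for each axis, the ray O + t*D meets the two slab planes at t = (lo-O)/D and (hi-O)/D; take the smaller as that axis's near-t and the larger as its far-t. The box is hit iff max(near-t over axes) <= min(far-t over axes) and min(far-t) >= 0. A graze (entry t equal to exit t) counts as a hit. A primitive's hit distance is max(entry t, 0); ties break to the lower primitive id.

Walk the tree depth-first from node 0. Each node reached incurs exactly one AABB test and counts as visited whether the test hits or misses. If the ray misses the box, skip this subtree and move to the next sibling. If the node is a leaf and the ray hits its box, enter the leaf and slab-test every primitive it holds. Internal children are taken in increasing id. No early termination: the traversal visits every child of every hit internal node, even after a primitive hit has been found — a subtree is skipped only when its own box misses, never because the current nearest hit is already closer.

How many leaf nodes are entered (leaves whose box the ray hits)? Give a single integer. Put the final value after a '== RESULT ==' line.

Traverse from the root:
N0 x:[6,22] y:[12,51/2] z:[25/3,62/3] -> hit [12,62/3], descend [3, 5, 8, 11]
  N3 x:[13,19] y:[16,23] z:[15,55/3] -> hit [16,55/3], descend [4, 10]
    N4 x:[18,19] y:[20,23] z:[53/3,55/3] -> miss, prune
    N10 x:[13,15] y:[16,33/2] z:[15,49/3] -> miss, prune
  N5 x:[10,13] y:[43/2,51/2] z:[15,62/3] -> miss, prune
  N8 x:[6,14] y:[37/2,22] z:[25/3,32/3] -> miss, prune
  N11 x:[39/2,22] y:[12,29/2] z:[28/3,41/3] -> miss, prune

order=[0, 3, 4, 10, 5, 8, 11]  |boxes|=7  |leaves|=0  hit=miss

== RESULT ==
0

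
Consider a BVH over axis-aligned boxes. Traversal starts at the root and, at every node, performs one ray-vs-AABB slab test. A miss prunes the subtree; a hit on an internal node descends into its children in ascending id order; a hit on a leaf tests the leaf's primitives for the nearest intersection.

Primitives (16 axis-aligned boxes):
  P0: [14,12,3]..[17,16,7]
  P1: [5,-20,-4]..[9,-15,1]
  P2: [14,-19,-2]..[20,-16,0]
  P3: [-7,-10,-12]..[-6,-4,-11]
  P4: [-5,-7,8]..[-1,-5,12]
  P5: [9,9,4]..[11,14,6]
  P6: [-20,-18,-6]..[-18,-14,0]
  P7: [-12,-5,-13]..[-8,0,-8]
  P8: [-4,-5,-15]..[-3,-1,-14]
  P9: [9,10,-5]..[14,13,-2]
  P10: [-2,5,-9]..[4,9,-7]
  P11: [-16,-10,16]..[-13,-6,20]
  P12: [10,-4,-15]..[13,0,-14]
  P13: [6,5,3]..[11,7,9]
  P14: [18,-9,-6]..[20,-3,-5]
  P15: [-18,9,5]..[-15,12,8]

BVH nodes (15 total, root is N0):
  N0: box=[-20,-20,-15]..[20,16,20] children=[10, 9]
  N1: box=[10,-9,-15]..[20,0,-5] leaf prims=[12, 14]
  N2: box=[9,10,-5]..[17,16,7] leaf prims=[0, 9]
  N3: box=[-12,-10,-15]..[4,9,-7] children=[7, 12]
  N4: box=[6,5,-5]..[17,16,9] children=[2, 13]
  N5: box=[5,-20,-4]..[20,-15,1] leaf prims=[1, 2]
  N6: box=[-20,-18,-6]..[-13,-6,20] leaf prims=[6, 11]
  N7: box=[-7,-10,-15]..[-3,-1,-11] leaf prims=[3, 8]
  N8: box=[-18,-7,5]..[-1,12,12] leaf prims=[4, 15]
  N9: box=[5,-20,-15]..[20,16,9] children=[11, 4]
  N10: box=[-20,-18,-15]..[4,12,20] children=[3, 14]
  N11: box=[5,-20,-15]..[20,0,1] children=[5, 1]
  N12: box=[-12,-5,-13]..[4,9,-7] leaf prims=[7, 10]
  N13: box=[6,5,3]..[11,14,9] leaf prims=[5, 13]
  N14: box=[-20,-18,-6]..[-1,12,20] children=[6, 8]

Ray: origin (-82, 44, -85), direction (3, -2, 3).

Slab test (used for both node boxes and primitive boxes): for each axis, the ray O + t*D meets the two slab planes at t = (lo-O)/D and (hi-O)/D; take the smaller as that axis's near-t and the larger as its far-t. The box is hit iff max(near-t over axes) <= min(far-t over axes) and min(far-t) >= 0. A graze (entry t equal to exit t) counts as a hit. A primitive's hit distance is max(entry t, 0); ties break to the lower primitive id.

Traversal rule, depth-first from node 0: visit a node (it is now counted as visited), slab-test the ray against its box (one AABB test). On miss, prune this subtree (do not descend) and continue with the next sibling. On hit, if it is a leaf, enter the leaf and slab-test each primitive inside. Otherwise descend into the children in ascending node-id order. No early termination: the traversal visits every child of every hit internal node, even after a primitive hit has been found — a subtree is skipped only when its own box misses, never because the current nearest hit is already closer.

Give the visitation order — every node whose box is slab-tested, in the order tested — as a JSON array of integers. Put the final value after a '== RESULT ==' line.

Trace the traversal:
N0 x:[62/3,34] y:[14,32] z:[70/3,35] -> hit [70/3,32], descend [9, 10]
  N9 x:[29,34] y:[14,32] z:[70/3,94/3] -> hit [29,94/3], descend [4, 11]
    N4 x:[88/3,33] y:[14,39/2] z:[80/3,94/3] -> miss, prune
    N11 x:[29,34] y:[22,32] z:[70/3,86/3] -> miss, prune
  N10 x:[62/3,86/3] y:[16,31] z:[70/3,35] -> hit [70/3,86/3], descend [3, 14]
    N3 x:[70/3,86/3] y:[35/2,27] z:[70/3,26] -> hit [70/3,26], descend [7, 12]
      N7 x:[25,79/3] y:[45/2,27] z:[70/3,74/3] -> miss, prune
      N12 x:[70/3,86/3] y:[35/2,49/2] z:[24,26] -> hit [24,49/2] leaf, test {P7@t=24, P10(miss)}
    N14 x:[62/3,27] y:[16,31] z:[79/3,35] -> hit [79/3,27], descend [6, 8]
      N6 x:[62/3,23] y:[25,31] z:[79/3,35] -> miss, prune
      N8 x:[64/3,27] y:[16,51/2] z:[30,97/3] -> miss, prune

Visited [0, 9, 4, 11, 10, 3, 7, 12, 14, 6, 8]. Tests: 11 box, 1 leaf. Nearest: P7.

== RESULT ==
[0, 9, 4, 11, 10, 3, 7, 12, 14, 6, 8]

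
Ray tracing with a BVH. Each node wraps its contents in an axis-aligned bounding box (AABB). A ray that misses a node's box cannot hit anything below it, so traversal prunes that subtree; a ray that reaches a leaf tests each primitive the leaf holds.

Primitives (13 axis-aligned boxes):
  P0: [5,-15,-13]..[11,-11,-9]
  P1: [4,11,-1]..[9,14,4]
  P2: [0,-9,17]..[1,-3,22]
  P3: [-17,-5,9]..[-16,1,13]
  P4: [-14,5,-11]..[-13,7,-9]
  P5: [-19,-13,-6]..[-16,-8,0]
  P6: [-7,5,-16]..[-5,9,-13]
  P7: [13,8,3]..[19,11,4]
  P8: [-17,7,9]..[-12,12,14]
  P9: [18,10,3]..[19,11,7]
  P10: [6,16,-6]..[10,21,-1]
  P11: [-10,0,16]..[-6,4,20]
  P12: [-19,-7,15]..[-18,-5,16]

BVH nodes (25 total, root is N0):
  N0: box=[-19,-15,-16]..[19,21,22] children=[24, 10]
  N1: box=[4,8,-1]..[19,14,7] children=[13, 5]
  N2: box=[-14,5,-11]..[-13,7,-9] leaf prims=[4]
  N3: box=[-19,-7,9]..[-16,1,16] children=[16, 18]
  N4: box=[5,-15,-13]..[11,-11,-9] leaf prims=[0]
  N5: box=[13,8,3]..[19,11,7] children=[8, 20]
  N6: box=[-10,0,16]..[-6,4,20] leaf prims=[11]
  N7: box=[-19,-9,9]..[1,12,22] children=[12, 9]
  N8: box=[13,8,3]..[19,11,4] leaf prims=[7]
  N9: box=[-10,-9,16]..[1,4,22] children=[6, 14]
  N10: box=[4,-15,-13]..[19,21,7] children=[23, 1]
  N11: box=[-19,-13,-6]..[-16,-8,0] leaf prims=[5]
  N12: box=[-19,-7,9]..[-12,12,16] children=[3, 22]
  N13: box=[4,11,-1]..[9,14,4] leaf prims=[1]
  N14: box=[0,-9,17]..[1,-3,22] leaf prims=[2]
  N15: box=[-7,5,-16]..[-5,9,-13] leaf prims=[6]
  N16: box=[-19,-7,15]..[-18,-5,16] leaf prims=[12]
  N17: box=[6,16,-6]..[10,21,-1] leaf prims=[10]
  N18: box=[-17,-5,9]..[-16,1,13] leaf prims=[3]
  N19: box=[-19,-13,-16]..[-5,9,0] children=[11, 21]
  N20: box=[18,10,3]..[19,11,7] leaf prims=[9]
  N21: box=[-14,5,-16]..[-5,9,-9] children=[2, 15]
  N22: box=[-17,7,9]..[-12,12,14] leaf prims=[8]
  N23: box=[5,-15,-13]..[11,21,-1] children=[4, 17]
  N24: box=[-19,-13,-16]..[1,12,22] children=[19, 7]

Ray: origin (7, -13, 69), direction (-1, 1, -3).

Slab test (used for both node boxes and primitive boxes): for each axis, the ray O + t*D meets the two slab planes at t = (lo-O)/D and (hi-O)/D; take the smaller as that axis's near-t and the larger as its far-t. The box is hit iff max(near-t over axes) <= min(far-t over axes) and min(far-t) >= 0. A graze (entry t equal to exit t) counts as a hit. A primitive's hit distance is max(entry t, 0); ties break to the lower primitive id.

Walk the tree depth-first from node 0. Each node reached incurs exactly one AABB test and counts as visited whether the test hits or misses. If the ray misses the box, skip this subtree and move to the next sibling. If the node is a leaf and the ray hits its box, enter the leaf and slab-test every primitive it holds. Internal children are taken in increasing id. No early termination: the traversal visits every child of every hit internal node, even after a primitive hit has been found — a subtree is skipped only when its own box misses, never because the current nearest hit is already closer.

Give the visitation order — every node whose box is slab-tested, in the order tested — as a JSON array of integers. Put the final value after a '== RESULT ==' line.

Traverse from the root:
N0 x:[-12,26] y:[-2,34] z:[47/3,85/3] -> hit [47/3,26], descend [10, 24]
  N10 x:[-12,3] y:[-2,34] z:[62/3,82/3] -> miss, prune
  N24 x:[6,26] y:[0,25] z:[47/3,85/3] -> hit [47/3,25], descend [7, 19]
    N7 x:[6,26] y:[4,25] z:[47/3,20] -> hit [47/3,20], descend [9, 12]
      N9 x:[6,17] y:[4,17] z:[47/3,53/3] -> hit [47/3,17], descend [6, 14]
        N6 x:[13,17] y:[13,17] z:[49/3,53/3] -> hit [49/3,17] leaf, test {P11@t=49/3}
        N14 x:[6,7] y:[4,10] z:[47/3,52/3] -> miss, prune
      N12 x:[19,26] y:[6,25] z:[53/3,20] -> hit [19,20], descend [3, 22]
        N3 x:[23,26] y:[6,14] z:[53/3,20] -> miss, prune
        N22 x:[19,24] y:[20,25] z:[55/3,20] -> hit [20,20] leaf, test {P8@t=20}
    N19 x:[12,26] y:[0,22] z:[23,85/3] -> miss, prune

Visited [0, 10, 24, 7, 9, 6, 14, 12, 3, 22, 19]. Tests: 11 box, 2 leaf. Nearest: P11.

== RESULT ==
[0, 10, 24, 7, 9, 6, 14, 12, 3, 22, 19]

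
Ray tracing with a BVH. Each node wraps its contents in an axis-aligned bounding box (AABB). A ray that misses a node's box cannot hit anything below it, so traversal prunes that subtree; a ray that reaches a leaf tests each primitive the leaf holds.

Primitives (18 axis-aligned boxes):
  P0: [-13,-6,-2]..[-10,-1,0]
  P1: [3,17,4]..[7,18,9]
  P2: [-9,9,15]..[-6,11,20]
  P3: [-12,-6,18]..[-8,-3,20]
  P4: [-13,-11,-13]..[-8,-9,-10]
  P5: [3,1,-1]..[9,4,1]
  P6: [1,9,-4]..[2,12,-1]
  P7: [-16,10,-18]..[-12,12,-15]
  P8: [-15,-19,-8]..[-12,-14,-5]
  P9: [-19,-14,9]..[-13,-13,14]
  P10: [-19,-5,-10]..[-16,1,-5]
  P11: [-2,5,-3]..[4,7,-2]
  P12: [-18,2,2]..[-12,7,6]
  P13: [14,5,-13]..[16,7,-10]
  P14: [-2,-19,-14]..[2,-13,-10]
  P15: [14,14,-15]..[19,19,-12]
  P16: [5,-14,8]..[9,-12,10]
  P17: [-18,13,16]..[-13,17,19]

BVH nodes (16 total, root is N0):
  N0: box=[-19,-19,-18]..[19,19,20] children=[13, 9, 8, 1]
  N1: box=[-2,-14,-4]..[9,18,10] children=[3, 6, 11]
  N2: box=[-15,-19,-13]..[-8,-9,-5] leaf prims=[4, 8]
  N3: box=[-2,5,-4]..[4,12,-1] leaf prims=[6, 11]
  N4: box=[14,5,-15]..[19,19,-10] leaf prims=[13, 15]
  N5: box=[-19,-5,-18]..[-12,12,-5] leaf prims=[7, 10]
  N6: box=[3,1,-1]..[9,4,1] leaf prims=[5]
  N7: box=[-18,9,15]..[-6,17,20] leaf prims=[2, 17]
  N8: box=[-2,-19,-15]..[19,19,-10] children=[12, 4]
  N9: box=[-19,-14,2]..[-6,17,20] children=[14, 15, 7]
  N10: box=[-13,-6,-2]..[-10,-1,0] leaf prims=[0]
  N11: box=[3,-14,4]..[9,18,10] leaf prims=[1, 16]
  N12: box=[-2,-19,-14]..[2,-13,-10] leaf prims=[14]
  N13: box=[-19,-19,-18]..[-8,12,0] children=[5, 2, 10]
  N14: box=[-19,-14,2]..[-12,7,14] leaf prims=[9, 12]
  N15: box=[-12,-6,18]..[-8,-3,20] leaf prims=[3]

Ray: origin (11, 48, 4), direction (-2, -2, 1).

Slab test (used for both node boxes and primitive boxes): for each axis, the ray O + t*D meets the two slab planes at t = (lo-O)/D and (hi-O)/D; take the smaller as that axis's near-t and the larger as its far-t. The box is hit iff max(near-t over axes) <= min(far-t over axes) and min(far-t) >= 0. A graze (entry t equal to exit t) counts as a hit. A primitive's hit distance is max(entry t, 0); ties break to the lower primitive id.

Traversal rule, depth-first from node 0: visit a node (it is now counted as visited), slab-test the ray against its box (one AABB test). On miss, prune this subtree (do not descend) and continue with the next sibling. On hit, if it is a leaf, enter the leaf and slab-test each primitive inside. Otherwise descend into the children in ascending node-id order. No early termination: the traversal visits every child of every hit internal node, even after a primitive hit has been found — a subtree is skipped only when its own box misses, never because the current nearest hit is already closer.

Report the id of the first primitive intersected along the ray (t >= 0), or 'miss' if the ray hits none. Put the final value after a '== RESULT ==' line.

Trace the traversal:
N0 x:[-4,15] y:[29/2,67/2] z:[-22,16] -> hit [29/2,15], descend [1, 8, 9, 13]
  N1 x:[1,13/2] y:[15,31] z:[-8,6] -> miss, prune
  N8 x:[-4,13/2] y:[29/2,67/2] z:[-19,-14] -> miss, prune
  N9 x:[17/2,15] y:[31/2,31] z:[-2,16] -> miss, prune
  N13 x:[19/2,15] y:[18,67/2] z:[-22,-4] -> miss, prune

Summary -> nodes [0, 1, 8, 9, 13]; box-tests=5; leaf-entries=0; first=miss

== RESULT ==
miss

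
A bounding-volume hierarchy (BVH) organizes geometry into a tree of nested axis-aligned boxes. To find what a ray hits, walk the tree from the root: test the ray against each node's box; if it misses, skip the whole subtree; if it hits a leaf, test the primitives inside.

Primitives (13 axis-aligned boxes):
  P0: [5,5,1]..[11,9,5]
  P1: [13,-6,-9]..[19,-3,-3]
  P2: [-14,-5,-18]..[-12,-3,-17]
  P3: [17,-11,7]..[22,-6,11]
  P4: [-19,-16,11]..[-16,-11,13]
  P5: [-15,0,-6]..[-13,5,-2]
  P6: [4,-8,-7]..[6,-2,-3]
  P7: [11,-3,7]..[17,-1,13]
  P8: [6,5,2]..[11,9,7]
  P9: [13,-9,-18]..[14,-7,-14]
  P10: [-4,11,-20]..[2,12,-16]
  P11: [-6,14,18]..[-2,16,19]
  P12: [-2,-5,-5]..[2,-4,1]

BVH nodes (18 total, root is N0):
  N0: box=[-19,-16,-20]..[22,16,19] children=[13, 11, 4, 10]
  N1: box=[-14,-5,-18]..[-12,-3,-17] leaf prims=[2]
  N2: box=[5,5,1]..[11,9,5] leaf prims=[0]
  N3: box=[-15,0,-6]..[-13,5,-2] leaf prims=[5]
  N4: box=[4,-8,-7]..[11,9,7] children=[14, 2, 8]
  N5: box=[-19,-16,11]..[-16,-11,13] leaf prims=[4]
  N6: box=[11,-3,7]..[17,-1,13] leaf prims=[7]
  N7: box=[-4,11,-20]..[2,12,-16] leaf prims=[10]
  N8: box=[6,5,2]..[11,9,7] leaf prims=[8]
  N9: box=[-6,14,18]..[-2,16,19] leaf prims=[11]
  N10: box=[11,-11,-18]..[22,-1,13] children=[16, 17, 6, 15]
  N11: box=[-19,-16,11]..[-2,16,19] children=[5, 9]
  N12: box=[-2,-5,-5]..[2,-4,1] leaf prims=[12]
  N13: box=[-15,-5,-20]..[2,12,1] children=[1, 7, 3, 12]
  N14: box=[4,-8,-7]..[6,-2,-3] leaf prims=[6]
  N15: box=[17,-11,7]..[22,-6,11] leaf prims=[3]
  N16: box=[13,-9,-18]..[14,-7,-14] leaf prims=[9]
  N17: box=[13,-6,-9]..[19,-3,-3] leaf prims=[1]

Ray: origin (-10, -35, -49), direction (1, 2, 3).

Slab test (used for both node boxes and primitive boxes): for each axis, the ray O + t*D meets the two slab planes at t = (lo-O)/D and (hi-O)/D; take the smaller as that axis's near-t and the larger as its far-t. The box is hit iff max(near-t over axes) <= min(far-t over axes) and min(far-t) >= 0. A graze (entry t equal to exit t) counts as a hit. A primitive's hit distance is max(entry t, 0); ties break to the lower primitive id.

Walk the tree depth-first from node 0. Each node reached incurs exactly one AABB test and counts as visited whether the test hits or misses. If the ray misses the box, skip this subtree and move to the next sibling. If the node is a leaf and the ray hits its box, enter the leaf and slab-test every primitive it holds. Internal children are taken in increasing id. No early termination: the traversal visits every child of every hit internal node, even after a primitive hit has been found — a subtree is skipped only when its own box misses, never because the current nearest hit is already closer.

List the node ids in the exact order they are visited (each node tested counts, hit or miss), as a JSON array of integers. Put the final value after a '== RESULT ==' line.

Walk:
N0 x:[-9,32] y:[19/2,51/2] z:[29/3,68/3] -> hit [29/3,68/3], descend [4, 10, 11, 13]
  N4 x:[14,21] y:[27/2,22] z:[14,56/3] -> hit [14,56/3], descend [2, 8, 14]
    N2 x:[15,21] y:[20,22] z:[50/3,18] -> miss, prune
    N8 x:[16,21] y:[20,22] z:[17,56/3] -> miss, prune
    N14 x:[14,16] y:[27/2,33/2] z:[14,46/3] -> hit [14,46/3] leaf, test {P6@t=14}
  N10 x:[21,32] y:[12,17] z:[31/3,62/3] -> miss, prune
  N11 x:[-9,8] y:[19/2,51/2] z:[20,68/3] -> miss, prune
  N13 x:[-5,12] y:[15,47/2] z:[29/3,50/3] -> miss, prune

Summary -> nodes [0, 4, 2, 8, 14, 10, 11, 13]; box-tests=8; leaf-entries=1; first=P6

== RESULT ==
[0, 4, 2, 8, 14, 10, 11, 13]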